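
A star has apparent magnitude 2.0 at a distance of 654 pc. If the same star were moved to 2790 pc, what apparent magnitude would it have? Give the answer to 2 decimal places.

m ≈ 5.15

Flux ∝ 1/d², so Δm = 5 log₁₀(d₂/d₁) = 5 log₁₀(2790/654) = 3.150
m₂ = m₁ + Δm = 2.0 + (3.150) = 5.150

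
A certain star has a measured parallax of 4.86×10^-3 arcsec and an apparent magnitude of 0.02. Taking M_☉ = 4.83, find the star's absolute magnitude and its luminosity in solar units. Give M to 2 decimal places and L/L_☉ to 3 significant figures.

d = 1/p = 1/4.86×10^-3″ = 205.8 pc
M = m − 5 log₁₀ d + 5 = 0.02 − 5·2.3134 + 5 = -6.547
M − M_☉ = -6.547 − 4.83 = -11.377
L/L_☉ = 10^(−0.4 × -11.377) = 35540

M ≈ -6.55; L/L_☉ ≈ 35500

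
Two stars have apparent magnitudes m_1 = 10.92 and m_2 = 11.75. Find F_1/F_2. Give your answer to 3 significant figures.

F_1/F_2 ≈ 2.15

Δm = 10.92 − (11.75) = -0.83
Flux ratio = 10^(−0.4 Δm) = 10^(−0.4 × -0.83) = 10^0.332 = 2.148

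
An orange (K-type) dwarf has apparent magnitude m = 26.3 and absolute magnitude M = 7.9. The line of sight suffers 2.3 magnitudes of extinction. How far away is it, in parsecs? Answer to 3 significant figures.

d ≈ 16600 pc

m − M = 5 log₁₀(d/10 pc) + A  ⇒  26.3 − (7.9) − 2.3 = 5 log₁₀(d/10)
16.100 = 5 log₁₀(d/10)
log₁₀ d = (m − M − A)/5 + 1 = 4.2200
d = 10^4.2200 = 16600 pc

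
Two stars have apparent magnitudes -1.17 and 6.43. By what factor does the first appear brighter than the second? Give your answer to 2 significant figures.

1100

Δm = -1.17 − (6.43) = -7.60
Flux ratio = 10^(−0.4 Δm) = 10^(−0.4 × -7.60) = 10^3.040 = 1096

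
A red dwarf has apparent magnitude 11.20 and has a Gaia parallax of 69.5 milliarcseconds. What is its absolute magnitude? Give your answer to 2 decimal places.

p = 69.5 mas = 0.0695″ → d = 1/p = 14.39 pc
5 log₁₀(d/10 pc) = 5 log₁₀(14.39) − 5 = 0.790
M = m − 5 log₁₀(d/10) = 11.20 − 0.790 = 10.410

M ≈ 10.41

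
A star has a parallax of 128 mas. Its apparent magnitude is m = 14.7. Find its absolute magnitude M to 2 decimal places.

M ≈ 15.24

p = 128 mas = 0.128″ → d = 1/p = 7.812 pc
5 log₁₀(d/10 pc) = 5 log₁₀(7.812) − 5 = -0.536
M = m − 5 log₁₀(d/10) = 14.7 + 0.536 = 15.236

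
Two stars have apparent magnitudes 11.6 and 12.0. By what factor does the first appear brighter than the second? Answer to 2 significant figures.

1.4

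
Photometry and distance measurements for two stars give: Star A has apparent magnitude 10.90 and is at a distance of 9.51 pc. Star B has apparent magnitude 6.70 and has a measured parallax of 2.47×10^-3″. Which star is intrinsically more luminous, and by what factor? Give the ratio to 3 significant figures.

Star A: M = m − 5 log₁₀ d + 5 = 10.90 − 5·0.9782 + 5 = 11.009
Star B: d = 1/p = 1/2.47×10^-3″ = 404.9 pc
Star B: M = m − 5 log₁₀ d + 5 = 6.70 − 5·2.6073 + 5 = -1.337
ΔM = M_A − M_B = 11.009 − (-1.337) = 12.346; smaller M is more luminous → Star B.
L ratio = 10^(0.4 |ΔM|) = 10^4.938 = 86750

Star B is more luminous, by a factor of 86700.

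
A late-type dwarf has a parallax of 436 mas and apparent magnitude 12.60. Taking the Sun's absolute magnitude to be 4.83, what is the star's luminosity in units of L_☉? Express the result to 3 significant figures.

L/L_☉ ≈ 4.10×10^-5

d = 1/p = 1000/436 mas = 2.294 pc
M = m − 5 log₁₀ d + 5 = 12.60 − 5·0.3605 + 5 = 15.797
M − M_☉ = 15.797 − 4.83 = 10.967
L/L_☉ = 10^(−0.4 × 10.967) = 4.102×10^-5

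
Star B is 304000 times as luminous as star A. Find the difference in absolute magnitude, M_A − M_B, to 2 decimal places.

M_A − M_B ≈ 13.71

Pogson: ΔM = −2.5 log₁₀(ratio) = −2.5 log₁₀(304000) = −2.5 × 5.4829 = -13.707
Star B is brighter so has the smaller magnitude: M_A − M_B is positive.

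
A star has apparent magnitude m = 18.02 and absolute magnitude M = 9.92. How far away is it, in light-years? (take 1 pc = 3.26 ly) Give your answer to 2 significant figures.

d ≈ 1400 ly

Distance modulus: m − M = 18.02 − (9.92) = 8.100
m − M = 5 log₁₀ d − 5
log₁₀ d = (m − M)/5 + 1 = 2.6200
d = 10^2.6200 = 416.9 pc
= 1359 ly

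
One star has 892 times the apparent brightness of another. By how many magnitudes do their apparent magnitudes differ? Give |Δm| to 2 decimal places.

Pogson: Δm = −2.5 log₁₀(ratio) = −2.5 log₁₀(892) = −2.5 × 2.9504 = -7.376

|Δm| ≈ 7.38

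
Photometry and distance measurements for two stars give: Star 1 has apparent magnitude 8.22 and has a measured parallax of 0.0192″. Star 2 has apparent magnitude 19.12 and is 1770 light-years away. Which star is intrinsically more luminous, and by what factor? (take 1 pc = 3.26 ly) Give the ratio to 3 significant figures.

Star 1 is more luminous, by a factor of 211.

Star 1: d = 1/p = 1/0.0192″ = 52.08 pc
Star 1: M = m − 5 log₁₀ d + 5 = 8.22 − 5·1.7167 + 5 = 4.637
Star 2: d = 1770 ly / 3.26 = 542.9 pc
Star 2: M = m − 5 log₁₀ d + 5 = 19.12 − 5·2.7348 + 5 = 10.446
ΔM = M_1 − M_2 = 4.637 − (10.446) = -5.810; smaller M is more luminous → Star 1.
L ratio = 10^(0.4 |ΔM|) = 10^2.324 = 210.8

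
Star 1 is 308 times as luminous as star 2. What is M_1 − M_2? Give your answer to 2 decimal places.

Pogson: ΔM = −2.5 log₁₀(ratio) = −2.5 log₁₀(308) = −2.5 × 2.4886 = -6.221
Star 1 is brighter, so it has the smaller magnitude: the difference is negative.

M_1 − M_2 ≈ -6.22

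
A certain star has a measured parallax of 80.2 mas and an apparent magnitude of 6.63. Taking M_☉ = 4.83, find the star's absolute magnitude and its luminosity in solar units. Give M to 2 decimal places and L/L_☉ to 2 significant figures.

d = 1/p = 1000/80.2 mas = 12.47 pc
M = m − 5 log₁₀ d + 5 = 6.63 − 5·1.0958 + 5 = 6.151
M − M_☉ = 6.151 − 4.83 = 1.321
L/L_☉ = 10^(−0.4 × 1.321) = 0.2962

M ≈ 6.15; L/L_☉ ≈ 0.30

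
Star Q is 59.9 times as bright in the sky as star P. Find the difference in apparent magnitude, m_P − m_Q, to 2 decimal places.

m_P − m_Q ≈ 4.44

Pogson: Δm = −2.5 log₁₀(ratio) = −2.5 log₁₀(59.9) = −2.5 × 1.7774 = -4.444
Star Q is brighter so has the smaller magnitude: m_P − m_Q is positive.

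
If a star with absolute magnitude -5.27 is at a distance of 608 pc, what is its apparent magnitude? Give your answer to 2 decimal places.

m = M + 5 log₁₀ d − 5 = -5.27 + 5·2.7839 − 5 = 3.650

m ≈ 3.65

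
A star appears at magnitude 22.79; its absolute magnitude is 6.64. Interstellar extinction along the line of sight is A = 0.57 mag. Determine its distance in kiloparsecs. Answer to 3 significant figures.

d ≈ 13.1 kpc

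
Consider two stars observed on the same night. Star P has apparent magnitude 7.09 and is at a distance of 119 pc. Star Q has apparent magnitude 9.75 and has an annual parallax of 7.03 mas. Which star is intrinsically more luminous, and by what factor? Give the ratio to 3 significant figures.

Star P: M = m − 5 log₁₀ d + 5 = 7.09 − 5·2.0755 + 5 = 1.712
Star Q: p = 7.03 mas = 7.03×10^-3″ → d = 1/p = 142.2 pc
Star Q: M = m − 5 log₁₀ d + 5 = 9.75 − 5·2.1530 + 5 = 3.985
ΔM = M_P − M_Q = 1.712 − (3.985) = -2.273; smaller M is more luminous → Star P.
L ratio = 10^(0.4 |ΔM|) = 10^0.909 = 8.110

Star P is more luminous, by a factor of 8.11.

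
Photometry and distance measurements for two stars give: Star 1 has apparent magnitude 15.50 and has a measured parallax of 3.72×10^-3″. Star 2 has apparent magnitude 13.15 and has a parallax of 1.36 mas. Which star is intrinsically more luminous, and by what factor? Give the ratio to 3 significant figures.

Star 1: d = 1/p = 1/3.72×10^-3″ = 268.8 pc
Star 1: M = m − 5 log₁₀ d + 5 = 15.50 − 5·2.4295 + 5 = 8.353
Star 2: p = 1.36 mas = 1.36×10^-3″ → d = 1/p = 735.3 pc
Star 2: M = m − 5 log₁₀ d + 5 = 13.15 − 5·2.8665 + 5 = 3.818
ΔM = M_1 − M_2 = 8.353 − (3.818) = 4.535; smaller M is more luminous → Star 2.
L ratio = 10^(0.4 |ΔM|) = 10^1.814 = 65.16

Star 2 is more luminous, by a factor of 65.2.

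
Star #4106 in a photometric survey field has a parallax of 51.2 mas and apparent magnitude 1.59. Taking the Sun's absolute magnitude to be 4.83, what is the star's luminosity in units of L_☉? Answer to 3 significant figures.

d = 1/p = 1000/51.2 mas = 19.53 pc
M = m − 5 log₁₀ d + 5 = 1.59 − 5·1.2907 + 5 = 0.136
M − M_☉ = 0.136 − 4.83 = -4.694
L/L_☉ = 10^(−0.4 × -4.694) = 75.42

L/L_☉ ≈ 75.4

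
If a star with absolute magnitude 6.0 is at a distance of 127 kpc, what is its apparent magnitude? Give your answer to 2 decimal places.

m ≈ 26.52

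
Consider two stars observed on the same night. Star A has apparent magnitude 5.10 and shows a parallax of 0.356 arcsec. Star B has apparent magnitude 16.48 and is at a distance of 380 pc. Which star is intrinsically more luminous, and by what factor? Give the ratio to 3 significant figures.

Star A: d = 1/p = 1/0.356″ = 2.809 pc
Star A: M = m − 5 log₁₀ d + 5 = 5.10 − 5·0.4486 + 5 = 7.857
Star B: M = m − 5 log₁₀ d + 5 = 16.48 − 5·2.5798 + 5 = 8.581
ΔM = M_A − M_B = 7.857 − (8.581) = -0.724; smaller M is more luminous → Star A.
L ratio = 10^(0.4 |ΔM|) = 10^0.290 = 1.948

Star A is more luminous, by a factor of 1.95.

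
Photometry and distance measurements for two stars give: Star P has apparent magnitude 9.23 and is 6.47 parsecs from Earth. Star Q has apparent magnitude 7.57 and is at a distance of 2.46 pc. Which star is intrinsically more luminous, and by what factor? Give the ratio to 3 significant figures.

Star P: M = m − 5 log₁₀ d + 5 = 9.23 − 5·0.8109 + 5 = 10.175
Star Q: M = m − 5 log₁₀ d + 5 = 7.57 − 5·0.3909 + 5 = 10.615
ΔM = M_P − M_Q = 10.175 − (10.615) = -0.440; smaller M is more luminous → Star P.
L ratio = 10^(0.4 |ΔM|) = 10^0.176 = 1.499

Star P is more luminous, by a factor of 1.50.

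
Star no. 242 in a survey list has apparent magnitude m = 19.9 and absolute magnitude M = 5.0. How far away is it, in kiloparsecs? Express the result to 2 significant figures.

d ≈ 9.5 kpc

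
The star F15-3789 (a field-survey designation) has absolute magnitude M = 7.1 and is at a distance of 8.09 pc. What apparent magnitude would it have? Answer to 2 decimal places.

m = M + 5 log₁₀ d − 5 = 7.1 + 5·0.9079 − 5 = 6.640

m ≈ 6.64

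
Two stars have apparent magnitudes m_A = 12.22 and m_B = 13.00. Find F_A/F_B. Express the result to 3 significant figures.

F_A/F_B ≈ 2.05

Δm = 12.22 − (13.00) = -0.78
Flux ratio = 10^(−0.4 Δm) = 10^(−0.4 × -0.78) = 10^0.312 = 2.051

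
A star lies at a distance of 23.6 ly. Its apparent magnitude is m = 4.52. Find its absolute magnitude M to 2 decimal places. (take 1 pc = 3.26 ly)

M ≈ 5.22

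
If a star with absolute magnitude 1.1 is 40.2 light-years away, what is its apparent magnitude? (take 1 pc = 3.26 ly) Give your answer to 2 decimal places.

m ≈ 1.56

d = 40.2 ly / 3.26 = 12.33 pc
m = M + 5 log₁₀ d − 5 = 1.1 + 5·1.0910 − 5 = 1.555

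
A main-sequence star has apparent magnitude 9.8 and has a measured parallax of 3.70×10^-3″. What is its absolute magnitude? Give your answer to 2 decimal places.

d = 1/p = 1/3.70×10^-3″ = 270.3 pc
5 log₁₀(d/10 pc) = 5 log₁₀(270.3) − 5 = 7.159
M = m − 5 log₁₀(d/10) = 9.8 − 7.159 = 2.641

M ≈ 2.64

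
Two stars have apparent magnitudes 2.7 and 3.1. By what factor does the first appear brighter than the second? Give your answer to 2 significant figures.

Δm = 2.7 − (3.1) = -0.4
Flux ratio = 10^(−0.4 Δm) = 10^(−0.4 × -0.4) = 10^0.160 = 1.445

1.4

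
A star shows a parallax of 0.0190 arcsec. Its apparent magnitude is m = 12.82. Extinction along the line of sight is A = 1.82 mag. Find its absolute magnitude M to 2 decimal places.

M ≈ 7.39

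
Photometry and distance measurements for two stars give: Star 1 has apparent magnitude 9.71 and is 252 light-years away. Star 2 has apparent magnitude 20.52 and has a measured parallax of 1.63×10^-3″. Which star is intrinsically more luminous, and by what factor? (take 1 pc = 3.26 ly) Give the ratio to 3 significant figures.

Star 1 is more luminous, by a factor of 335.

Star 1: d = 252 ly / 3.26 = 77.30 pc
Star 1: M = m − 5 log₁₀ d + 5 = 9.71 − 5·1.8882 + 5 = 5.269
Star 2: d = 1/p = 1/1.63×10^-3″ = 613.5 pc
Star 2: M = m − 5 log₁₀ d + 5 = 20.52 − 5·2.7878 + 5 = 11.581
ΔM = M_1 − M_2 = 5.269 − (11.581) = -6.312; smaller M is more luminous → Star 1.
L ratio = 10^(0.4 |ΔM|) = 10^2.525 = 334.8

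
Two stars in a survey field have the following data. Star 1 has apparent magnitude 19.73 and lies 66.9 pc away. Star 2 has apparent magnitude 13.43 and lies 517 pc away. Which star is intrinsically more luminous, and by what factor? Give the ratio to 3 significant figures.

Star 2 is more luminous, by a factor of 19800.

Star 1: M = m − 5 log₁₀ d + 5 = 19.73 − 5·1.8254 + 5 = 15.603
Star 2: M = m − 5 log₁₀ d + 5 = 13.43 − 5·2.7135 + 5 = 4.863
ΔM = M_1 − M_2 = 15.603 − (4.863) = 10.740; smaller M is more luminous → Star 2.
L ratio = 10^(0.4 |ΔM|) = 10^4.296 = 19780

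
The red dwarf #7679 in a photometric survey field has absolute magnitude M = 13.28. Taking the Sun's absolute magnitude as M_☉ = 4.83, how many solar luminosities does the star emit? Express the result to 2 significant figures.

M − M_☉ = 13.28 − 4.83 = 8.450
L/L_☉ = 10^(−0.4 (M − M_☉)) = 10^-3.380 = 4.169×10^-4

L/L_☉ ≈ 4.2×10^-4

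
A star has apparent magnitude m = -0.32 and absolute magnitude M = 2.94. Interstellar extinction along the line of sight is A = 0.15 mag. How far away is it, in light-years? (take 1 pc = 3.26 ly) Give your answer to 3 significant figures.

m − M = 5 log₁₀(d/10 pc) + A  ⇒  -0.32 − (2.94) − 0.15 = 5 log₁₀(d/10)
-3.410 = 5 log₁₀(d/10)
log₁₀ d = (m − M − A)/5 + 1 = 0.3180
d = 10^0.3180 = 2.080 pc
= 6.780 ly

d ≈ 6.78 ly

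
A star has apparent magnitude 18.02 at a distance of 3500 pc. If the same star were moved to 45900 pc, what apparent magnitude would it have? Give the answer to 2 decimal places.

Flux ∝ 1/d², so Δm = 5 log₁₀(d₂/d₁) = 5 log₁₀(45900/3500) = 5.589
m₂ = m₁ + Δm = 18.02 + (5.589) = 23.609

m ≈ 23.61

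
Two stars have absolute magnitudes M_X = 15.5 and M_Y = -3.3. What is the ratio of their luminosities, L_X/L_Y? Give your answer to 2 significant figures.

L_X/L_Y ≈ 3.0×10^-8

ΔM = M_X − M_Y = 18.8
L_X/L_Y = 10^(−0.4 ΔM) = 10^-7.520 = 3.020×10^-8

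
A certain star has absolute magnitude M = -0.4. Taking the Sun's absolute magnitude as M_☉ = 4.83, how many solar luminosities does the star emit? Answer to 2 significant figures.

L/L_☉ ≈ 120

M − M_☉ = -0.4 − 4.83 = -5.230
L/L_☉ = 10^(−0.4 (M − M_☉)) = 10^2.092 = 123.6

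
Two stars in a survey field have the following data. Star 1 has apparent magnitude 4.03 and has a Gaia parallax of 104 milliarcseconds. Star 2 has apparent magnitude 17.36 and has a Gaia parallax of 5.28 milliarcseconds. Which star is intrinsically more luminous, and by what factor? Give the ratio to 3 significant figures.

Star 1 is more luminous, by a factor of 554.

Star 1: p = 104 mas = 0.104″ → d = 1/p = 9.615 pc
Star 1: M = m − 5 log₁₀ d + 5 = 4.03 − 5·0.9830 + 5 = 4.115
Star 2: p = 5.28 mas = 5.28×10^-3″ → d = 1/p = 189.4 pc
Star 2: M = m − 5 log₁₀ d + 5 = 17.36 − 5·2.2774 + 5 = 10.973
ΔM = M_1 − M_2 = 4.115 − (10.973) = -6.858; smaller M is more luminous → Star 1.
L ratio = 10^(0.4 |ΔM|) = 10^2.743 = 553.6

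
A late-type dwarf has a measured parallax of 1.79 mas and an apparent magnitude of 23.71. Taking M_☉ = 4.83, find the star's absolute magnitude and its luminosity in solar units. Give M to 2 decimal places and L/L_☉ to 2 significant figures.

M ≈ 14.97; L/L_☉ ≈ 8.8×10^-5

d = 1/p = 1000/1.79 mas = 558.7 pc
M = m − 5 log₁₀ d + 5 = 23.71 − 5·2.7471 + 5 = 14.974
M − M_☉ = 14.974 − 4.83 = 10.144
L/L_☉ = 10^(−0.4 × 10.144) = 8.756×10^-5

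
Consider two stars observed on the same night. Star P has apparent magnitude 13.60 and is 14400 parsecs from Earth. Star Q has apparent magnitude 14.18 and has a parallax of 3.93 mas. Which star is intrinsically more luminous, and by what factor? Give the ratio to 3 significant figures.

Star P is more luminous, by a factor of 5460.

Star P: M = m − 5 log₁₀ d + 5 = 13.60 − 5·4.1584 + 5 = -2.192
Star Q: p = 3.93 mas = 3.93×10^-3″ → d = 1/p = 254.5 pc
Star Q: M = m − 5 log₁₀ d + 5 = 14.18 − 5·2.4056 + 5 = 7.152
ΔM = M_P − M_Q = -2.192 − (7.152) = -9.344; smaller M is more luminous → Star P.
L ratio = 10^(0.4 |ΔM|) = 10^3.738 = 5464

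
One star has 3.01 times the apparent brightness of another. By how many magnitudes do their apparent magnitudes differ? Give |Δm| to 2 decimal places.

Pogson: Δm = −2.5 log₁₀(ratio) = −2.5 log₁₀(3.01) = −2.5 × 0.4786 = -1.196

|Δm| ≈ 1.20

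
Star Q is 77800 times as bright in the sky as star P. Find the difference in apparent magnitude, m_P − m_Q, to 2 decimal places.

Pogson: Δm = −2.5 log₁₀(ratio) = −2.5 log₁₀(77800) = −2.5 × 4.8910 = -12.227
Star Q is brighter so has the smaller magnitude: m_P − m_Q is positive.

m_P − m_Q ≈ 12.23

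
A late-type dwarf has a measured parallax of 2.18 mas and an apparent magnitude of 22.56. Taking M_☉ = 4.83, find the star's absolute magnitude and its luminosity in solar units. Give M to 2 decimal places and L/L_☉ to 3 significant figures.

M ≈ 14.25; L/L_☉ ≈ 1.70×10^-4

d = 1/p = 1000/2.18 mas = 458.7 pc
M = m − 5 log₁₀ d + 5 = 22.56 − 5·2.6615 + 5 = 14.252
M − M_☉ = 14.252 − 4.83 = 9.422
L/L_☉ = 10^(−0.4 × 9.422) = 1.702×10^-4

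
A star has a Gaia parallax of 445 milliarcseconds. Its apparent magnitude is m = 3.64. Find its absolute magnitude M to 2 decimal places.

p = 445 mas = 0.445″ → d = 1/p = 2.247 pc
5 log₁₀(d/10 pc) = 5 log₁₀(2.247) − 5 = -3.242
M = m − 5 log₁₀(d/10) = 3.64 + 3.242 = 6.882

M ≈ 6.88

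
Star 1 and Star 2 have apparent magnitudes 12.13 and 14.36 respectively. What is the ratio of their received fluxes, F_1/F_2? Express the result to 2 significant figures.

F_1/F_2 ≈ 7.8

Δm = 12.13 − (14.36) = -2.23
Flux ratio = 10^(−0.4 Δm) = 10^(−0.4 × -2.23) = 10^0.892 = 7.798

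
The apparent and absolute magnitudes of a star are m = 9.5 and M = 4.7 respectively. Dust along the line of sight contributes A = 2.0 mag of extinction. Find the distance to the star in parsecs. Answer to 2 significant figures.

m − M = 5 log₁₀(d/10 pc) + A  ⇒  9.5 − (4.7) − 2.0 = 5 log₁₀(d/10)
2.800 = 5 log₁₀(d/10)
log₁₀ d = (m − M − A)/5 + 1 = 1.5600
d = 10^1.5600 = 36.31 pc

d ≈ 36 pc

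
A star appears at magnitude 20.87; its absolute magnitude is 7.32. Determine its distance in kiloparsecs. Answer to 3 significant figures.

μ = m − M = 13.550
m − M = 5 log₁₀ d − 5
log₁₀ d = (m − M)/5 + 1 = 3.7100
d = 10^3.7100 = 5129 pc
= 5.129 kpc

d ≈ 5.13 kpc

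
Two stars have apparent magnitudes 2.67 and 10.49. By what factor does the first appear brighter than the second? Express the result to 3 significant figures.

Magnitude difference = -7.82
Flux ratio = 10^(−0.4 Δm) = 10^(−0.4 × -7.82) = 10^3.128 = 1343

1340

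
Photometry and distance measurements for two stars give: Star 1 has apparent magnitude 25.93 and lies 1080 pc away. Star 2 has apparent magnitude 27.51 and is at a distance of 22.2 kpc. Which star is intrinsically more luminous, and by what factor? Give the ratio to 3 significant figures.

Star 1: M = m − 5 log₁₀ d + 5 = 25.93 − 5·3.0334 + 5 = 15.763
Star 2: d = 22.2 kpc = 22200 pc
Star 2: M = m − 5 log₁₀ d + 5 = 27.51 − 5·4.3464 + 5 = 10.778
ΔM = M_1 − M_2 = 15.763 − (10.778) = 4.985; smaller M is more luminous → Star 2.
L ratio = 10^(0.4 |ΔM|) = 10^1.994 = 98.60

Star 2 is more luminous, by a factor of 98.6.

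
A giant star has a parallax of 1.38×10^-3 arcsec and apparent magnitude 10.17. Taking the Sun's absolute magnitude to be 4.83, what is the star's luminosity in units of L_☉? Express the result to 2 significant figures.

d = 1/p = 1/1.38×10^-3″ = 724.6 pc
M = m − 5 log₁₀ d + 5 = 10.17 − 5·2.8601 + 5 = 0.869
M − M_☉ = 0.869 − 4.83 = -3.961
L/L_☉ = 10^(−0.4 × -3.961) = 38.39

L/L_☉ ≈ 38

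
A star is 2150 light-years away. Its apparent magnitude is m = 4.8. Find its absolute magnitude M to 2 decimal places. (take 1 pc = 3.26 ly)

d = 2150 ly / 3.26 = 659.5 pc
5 log₁₀(d/10 pc) = 5 log₁₀(659.5) − 5 = 9.096
M = m − 5 log₁₀(d/10) = 4.8 − 9.096 = -4.296

M ≈ -4.30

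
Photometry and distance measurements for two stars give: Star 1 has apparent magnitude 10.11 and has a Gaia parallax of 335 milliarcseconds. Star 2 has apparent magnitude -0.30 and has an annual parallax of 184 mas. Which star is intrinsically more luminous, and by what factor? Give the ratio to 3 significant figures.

Star 2 is more luminous, by a factor of 48400.

Star 1: p = 335 mas = 0.335″ → d = 1/p = 2.985 pc
Star 1: M = m − 5 log₁₀ d + 5 = 10.11 − 5·0.4750 + 5 = 12.735
Star 2: p = 184 mas = 0.184″ → d = 1/p = 5.435 pc
Star 2: M = m − 5 log₁₀ d + 5 = -0.30 − 5·0.7352 + 5 = 1.024
ΔM = M_1 − M_2 = 12.735 − (1.024) = 11.711; smaller M is more luminous → Star 2.
L ratio = 10^(0.4 |ΔM|) = 10^4.684 = 48360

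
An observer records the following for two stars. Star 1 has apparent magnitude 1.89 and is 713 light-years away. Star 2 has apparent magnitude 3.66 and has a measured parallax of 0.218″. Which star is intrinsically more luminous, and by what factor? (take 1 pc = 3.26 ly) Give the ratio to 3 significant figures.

Star 1: d = 713 ly / 3.26 = 218.7 pc
Star 1: M = m − 5 log₁₀ d + 5 = 1.89 − 5·2.3399 + 5 = -4.809
Star 2: d = 1/p = 1/0.218″ = 4.587 pc
Star 2: M = m − 5 log₁₀ d + 5 = 3.66 − 5·0.6615 + 5 = 5.352
ΔM = M_1 − M_2 = -4.809 − (5.352) = -10.162; smaller M is more luminous → Star 1.
L ratio = 10^(0.4 |ΔM|) = 10^4.065 = 11610

Star 1 is more luminous, by a factor of 11600.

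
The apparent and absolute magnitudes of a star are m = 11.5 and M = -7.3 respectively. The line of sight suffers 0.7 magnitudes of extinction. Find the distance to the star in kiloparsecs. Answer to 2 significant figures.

m − M = 5 log₁₀(d/10 pc) + A  ⇒  11.5 − (-7.3) − 0.7 = 5 log₁₀(d/10)
18.100 = 5 log₁₀(d/10)
log₁₀ d = (m − M − A)/5 + 1 = 4.6200
d = 10^4.6200 = 41690 pc
= 41.69 kpc

d ≈ 42 kpc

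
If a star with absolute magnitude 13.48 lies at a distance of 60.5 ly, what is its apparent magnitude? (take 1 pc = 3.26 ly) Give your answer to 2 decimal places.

d = 60.5 ly / 3.26 = 18.56 pc
m = M + 5 log₁₀ d − 5 = 13.48 + 5·1.2685 − 5 = 14.823

m ≈ 14.82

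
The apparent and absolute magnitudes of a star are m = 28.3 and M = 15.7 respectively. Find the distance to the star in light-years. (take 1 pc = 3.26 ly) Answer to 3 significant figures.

d ≈ 10800 ly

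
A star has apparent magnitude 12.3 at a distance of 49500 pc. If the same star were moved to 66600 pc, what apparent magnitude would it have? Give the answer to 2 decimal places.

m ≈ 12.94

Flux ∝ 1/d², so Δm = 5 log₁₀(d₂/d₁) = 5 log₁₀(66600/49500) = 0.644
m₂ = m₁ + Δm = 12.3 + (0.644) = 12.944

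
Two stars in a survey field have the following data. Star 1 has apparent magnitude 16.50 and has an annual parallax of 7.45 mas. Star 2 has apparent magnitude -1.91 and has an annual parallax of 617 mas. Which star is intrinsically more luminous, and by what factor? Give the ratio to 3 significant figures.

Star 1: p = 7.45 mas = 7.45×10^-3″ → d = 1/p = 134.2 pc
Star 1: M = m − 5 log₁₀ d + 5 = 16.50 − 5·2.1278 + 5 = 10.861
Star 2: p = 617 mas = 0.617″ → d = 1/p = 1.621 pc
Star 2: M = m − 5 log₁₀ d + 5 = -1.91 − 5·0.2097 + 5 = 2.041
ΔM = M_1 − M_2 = 10.861 − (2.041) = 8.819; smaller M is more luminous → Star 2.
L ratio = 10^(0.4 |ΔM|) = 10^3.528 = 3371

Star 2 is more luminous, by a factor of 3370.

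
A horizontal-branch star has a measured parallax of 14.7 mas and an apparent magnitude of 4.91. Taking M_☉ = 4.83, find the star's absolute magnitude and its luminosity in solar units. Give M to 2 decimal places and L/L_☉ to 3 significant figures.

d = 1/p = 1000/14.7 mas = 68.03 pc
M = m − 5 log₁₀ d + 5 = 4.91 − 5·1.8327 + 5 = 0.747
M − M_☉ = 0.747 − 4.83 = -4.083
L/L_☉ = 10^(−0.4 × -4.083) = 42.99

M ≈ 0.75; L/L_☉ ≈ 43.0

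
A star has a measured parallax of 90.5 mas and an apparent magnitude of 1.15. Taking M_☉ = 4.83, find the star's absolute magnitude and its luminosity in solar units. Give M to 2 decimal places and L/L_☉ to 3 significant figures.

d = 1/p = 1000/90.5 mas = 11.05 pc
M = m − 5 log₁₀ d + 5 = 1.15 − 5·1.0434 + 5 = 0.933
M − M_☉ = 0.933 − 4.83 = -3.897
L/L_☉ = 10^(−0.4 × -3.897) = 36.20

M ≈ 0.93; L/L_☉ ≈ 36.2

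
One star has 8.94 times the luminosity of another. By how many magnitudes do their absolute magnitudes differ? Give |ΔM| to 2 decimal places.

Pogson: ΔM = −2.5 log₁₀(ratio) = −2.5 log₁₀(8.94) = −2.5 × 0.9513 = -2.378

|ΔM| ≈ 2.38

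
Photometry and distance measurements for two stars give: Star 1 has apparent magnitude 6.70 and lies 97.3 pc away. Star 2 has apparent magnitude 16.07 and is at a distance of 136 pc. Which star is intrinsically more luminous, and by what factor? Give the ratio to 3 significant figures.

Star 1: M = m − 5 log₁₀ d + 5 = 6.70 − 5·1.9881 + 5 = 1.759
Star 2: M = m − 5 log₁₀ d + 5 = 16.07 − 5·2.1335 + 5 = 10.402
ΔM = M_1 − M_2 = 1.759 − (10.402) = -8.643; smaller M is more luminous → Star 1.
L ratio = 10^(0.4 |ΔM|) = 10^3.457 = 2865

Star 1 is more luminous, by a factor of 2870.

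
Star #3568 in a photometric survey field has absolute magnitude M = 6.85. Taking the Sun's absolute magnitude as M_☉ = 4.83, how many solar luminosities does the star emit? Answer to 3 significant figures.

M − M_☉ = 6.85 − 4.83 = 2.020
L/L_☉ = 10^(−0.4 (M − M_☉)) = 10^-0.808 = 0.1556

L/L_☉ ≈ 0.156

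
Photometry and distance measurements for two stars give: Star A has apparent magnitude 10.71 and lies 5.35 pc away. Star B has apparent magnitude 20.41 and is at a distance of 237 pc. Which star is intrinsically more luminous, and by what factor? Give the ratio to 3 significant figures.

Star A is more luminous, by a factor of 3.87.

Star A: M = m − 5 log₁₀ d + 5 = 10.71 − 5·0.7284 + 5 = 12.068
Star B: M = m − 5 log₁₀ d + 5 = 20.41 − 5·2.3747 + 5 = 13.536
ΔM = M_A − M_B = 12.068 − (13.536) = -1.468; smaller M is more luminous → Star A.
L ratio = 10^(0.4 |ΔM|) = 10^0.587 = 3.866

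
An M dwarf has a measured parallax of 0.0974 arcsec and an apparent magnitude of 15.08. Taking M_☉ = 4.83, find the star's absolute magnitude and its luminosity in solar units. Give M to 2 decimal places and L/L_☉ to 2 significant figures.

d = 1/p = 1/0.0974″ = 10.27 pc
M = m − 5 log₁₀ d + 5 = 15.08 − 5·1.0114 + 5 = 15.023
M − M_☉ = 15.023 − 4.83 = 10.193
L/L_☉ = 10^(−0.4 × 10.193) = 8.373×10^-5

M ≈ 15.02; L/L_☉ ≈ 8.4×10^-5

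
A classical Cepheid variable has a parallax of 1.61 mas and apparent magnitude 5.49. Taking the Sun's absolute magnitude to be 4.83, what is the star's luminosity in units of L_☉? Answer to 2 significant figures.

d = 1/p = 1000/1.61 mas = 621.1 pc
M = m − 5 log₁₀ d + 5 = 5.49 − 5·2.7932 + 5 = -3.476
M − M_☉ = -3.476 − 4.83 = -8.306
L/L_☉ = 10^(−0.4 × -8.306) = 2101

L/L_☉ ≈ 2100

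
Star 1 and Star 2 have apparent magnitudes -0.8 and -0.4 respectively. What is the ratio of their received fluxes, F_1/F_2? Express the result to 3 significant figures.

Δm = -0.8 − (-0.4) = -0.4
Flux ratio = 10^(−0.4 Δm) = 10^(−0.4 × -0.4) = 10^0.160 = 1.445

F_1/F_2 ≈ 1.45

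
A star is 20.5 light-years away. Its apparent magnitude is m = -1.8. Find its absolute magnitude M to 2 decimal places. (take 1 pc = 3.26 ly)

M ≈ -0.79

d = 20.5 ly / 3.26 = 6.288 pc
5 log₁₀(d/10 pc) = 5 log₁₀(6.288) − 5 = -1.007
M = m − 5 log₁₀(d/10) = -1.8 + 1.007 = -0.793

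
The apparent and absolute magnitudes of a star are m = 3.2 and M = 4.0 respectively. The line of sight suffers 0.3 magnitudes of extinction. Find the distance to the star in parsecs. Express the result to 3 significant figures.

m − M = 5 log₁₀(d/10 pc) + A  ⇒  3.2 − (4.0) − 0.3 = 5 log₁₀(d/10)
-1.100 = 5 log₁₀(d/10)
log₁₀ d = (m − M − A)/5 + 1 = 0.7800
d = 10^0.7800 = 6.026 pc

d ≈ 6.03 pc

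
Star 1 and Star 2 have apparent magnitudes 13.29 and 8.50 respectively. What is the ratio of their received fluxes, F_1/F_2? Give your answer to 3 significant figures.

Δm = 13.29 − (8.50) = 4.79
Flux ratio = 10^(−0.4 Δm) = 10^(−0.4 × 4.79) = 10^-1.916 = 0.01213

F_1/F_2 ≈ 0.0121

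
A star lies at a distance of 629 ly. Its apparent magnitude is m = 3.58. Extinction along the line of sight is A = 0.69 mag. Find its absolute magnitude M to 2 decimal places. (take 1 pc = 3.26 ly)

d = 629 ly / 3.26 = 192.9 pc
5 log₁₀(d/10 pc) = 5 log₁₀(192.9) − 5 = 6.427
M = m − 5 log₁₀(d/10) − A = 3.58 − 6.427 − 0.69 = -3.537

M ≈ -3.54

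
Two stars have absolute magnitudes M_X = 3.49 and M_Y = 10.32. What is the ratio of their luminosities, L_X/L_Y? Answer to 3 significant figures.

ΔM = M_X − M_Y = -6.83
L_X/L_Y = 10^(−0.4 ΔM) = 10^2.732 = 539.5

L_X/L_Y ≈ 540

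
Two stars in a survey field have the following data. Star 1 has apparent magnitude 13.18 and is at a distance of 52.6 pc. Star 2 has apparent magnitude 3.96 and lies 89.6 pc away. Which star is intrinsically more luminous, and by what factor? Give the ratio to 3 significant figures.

Star 2 is more luminous, by a factor of 14100.

Star 1: M = m − 5 log₁₀ d + 5 = 13.18 − 5·1.7210 + 5 = 9.575
Star 2: M = m − 5 log₁₀ d + 5 = 3.96 − 5·1.9523 + 5 = -0.802
ΔM = M_1 − M_2 = 9.575 − (-0.802) = 10.377; smaller M is more luminous → Star 2.
L ratio = 10^(0.4 |ΔM|) = 10^4.151 = 14150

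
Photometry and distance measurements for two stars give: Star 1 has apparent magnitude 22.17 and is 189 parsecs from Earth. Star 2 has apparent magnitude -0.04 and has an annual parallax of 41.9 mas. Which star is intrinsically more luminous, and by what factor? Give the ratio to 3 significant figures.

Star 1: M = m − 5 log₁₀ d + 5 = 22.17 − 5·2.2765 + 5 = 15.788
Star 2: p = 41.9 mas = 0.0419″ → d = 1/p = 23.87 pc
Star 2: M = m − 5 log₁₀ d + 5 = -0.04 − 5·1.3778 + 5 = -1.929
ΔM = M_1 − M_2 = 15.788 − (-1.929) = 17.717; smaller M is more luminous → Star 2.
L ratio = 10^(0.4 |ΔM|) = 10^7.087 = 1.221×10^7

Star 2 is more luminous, by a factor of 1.22×10^7.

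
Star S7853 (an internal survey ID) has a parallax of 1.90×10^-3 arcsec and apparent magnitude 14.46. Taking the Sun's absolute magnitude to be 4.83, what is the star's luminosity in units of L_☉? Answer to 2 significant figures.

d = 1/p = 1/1.90×10^-3″ = 526.3 pc
M = m − 5 log₁₀ d + 5 = 14.46 − 5·2.7212 + 5 = 5.854
M − M_☉ = 5.854 − 4.83 = 1.024
L/L_☉ = 10^(−0.4 × 1.024) = 0.3895

L/L_☉ ≈ 0.39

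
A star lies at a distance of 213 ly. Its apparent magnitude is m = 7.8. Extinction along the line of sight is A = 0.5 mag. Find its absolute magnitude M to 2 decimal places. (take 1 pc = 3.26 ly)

M ≈ 3.22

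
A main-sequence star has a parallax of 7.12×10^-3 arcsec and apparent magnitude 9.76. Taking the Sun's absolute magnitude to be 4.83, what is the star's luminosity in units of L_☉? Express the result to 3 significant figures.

L/L_☉ ≈ 2.10

d = 1/p = 1/7.12×10^-3″ = 140.4 pc
M = m − 5 log₁₀ d + 5 = 9.76 − 5·2.1475 + 5 = 4.022
M − M_☉ = 4.022 − 4.83 = -0.808
L/L_☉ = 10^(−0.4 × -0.808) = 2.104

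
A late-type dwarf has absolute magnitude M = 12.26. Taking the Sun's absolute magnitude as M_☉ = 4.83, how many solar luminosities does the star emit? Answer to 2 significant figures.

L/L_☉ ≈ 1.1×10^-3

M − M_☉ = 12.26 − 4.83 = 7.430
L/L_☉ = 10^(−0.4 (M − M_☉)) = 10^-2.972 = 1.067×10^-3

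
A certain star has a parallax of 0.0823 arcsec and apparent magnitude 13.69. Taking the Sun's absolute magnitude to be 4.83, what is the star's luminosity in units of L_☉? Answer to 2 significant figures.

d = 1/p = 1/0.0823″ = 12.15 pc
M = m − 5 log₁₀ d + 5 = 13.69 − 5·1.0846 + 5 = 13.267
M − M_☉ = 13.267 − 4.83 = 8.437
L/L_☉ = 10^(−0.4 × 8.437) = 4.219×10^-4

L/L_☉ ≈ 4.2×10^-4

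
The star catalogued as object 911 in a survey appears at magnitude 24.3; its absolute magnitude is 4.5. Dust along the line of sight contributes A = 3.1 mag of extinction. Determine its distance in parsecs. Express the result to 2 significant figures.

m − M = 5 log₁₀(d/10 pc) + A  ⇒  24.3 − (4.5) − 3.1 = 5 log₁₀(d/10)
16.700 = 5 log₁₀(d/10)
log₁₀ d = (m − M − A)/5 + 1 = 4.3400
d = 10^4.3400 = 21880 pc

d ≈ 22000 pc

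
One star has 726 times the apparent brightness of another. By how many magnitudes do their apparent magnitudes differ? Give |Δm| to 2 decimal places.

Pogson: Δm = −2.5 log₁₀(ratio) = −2.5 log₁₀(726) = −2.5 × 2.8609 = -7.152

|Δm| ≈ 7.15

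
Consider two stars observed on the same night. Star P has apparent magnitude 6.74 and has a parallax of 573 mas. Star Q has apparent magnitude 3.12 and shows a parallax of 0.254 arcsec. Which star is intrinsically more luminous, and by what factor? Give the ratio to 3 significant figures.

Star Q is more luminous, by a factor of 143.

Star P: p = 573 mas = 0.573″ → d = 1/p = 1.745 pc
Star P: M = m − 5 log₁₀ d + 5 = 6.74 − 5·0.2418 + 5 = 10.531
Star Q: d = 1/p = 1/0.254″ = 3.937 pc
Star Q: M = m − 5 log₁₀ d + 5 = 3.12 − 5·0.5952 + 5 = 5.144
ΔM = M_P − M_Q = 10.531 − (5.144) = 5.387; smaller M is more luminous → Star Q.
L ratio = 10^(0.4 |ΔM|) = 10^2.155 = 142.8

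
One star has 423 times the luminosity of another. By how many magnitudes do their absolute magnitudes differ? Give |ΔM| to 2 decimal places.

Pogson: ΔM = −2.5 log₁₀(ratio) = −2.5 log₁₀(423) = −2.5 × 2.6263 = -6.566

|ΔM| ≈ 6.57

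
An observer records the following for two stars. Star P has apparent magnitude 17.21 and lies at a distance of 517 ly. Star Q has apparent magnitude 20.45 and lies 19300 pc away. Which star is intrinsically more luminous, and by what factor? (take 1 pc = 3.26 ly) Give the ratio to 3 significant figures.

Star P: d = 517 ly / 3.26 = 158.6 pc
Star P: M = m − 5 log₁₀ d + 5 = 17.21 − 5·2.2003 + 5 = 11.209
Star Q: M = m − 5 log₁₀ d + 5 = 20.45 − 5·4.2856 + 5 = 4.022
ΔM = M_P − M_Q = 11.209 − (4.022) = 7.186; smaller M is more luminous → Star Q.
L ratio = 10^(0.4 |ΔM|) = 10^2.875 = 749.1

Star Q is more luminous, by a factor of 749.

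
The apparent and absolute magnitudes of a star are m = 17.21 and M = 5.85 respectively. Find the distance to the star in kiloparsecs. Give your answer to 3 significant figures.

d ≈ 1.87 kpc

μ = m − M = 11.360
m − M = 5 log₁₀ d − 5
log₁₀ d = (m − M)/5 + 1 = 3.2720
d = 10^3.2720 = 1871 pc
= 1.871 kpc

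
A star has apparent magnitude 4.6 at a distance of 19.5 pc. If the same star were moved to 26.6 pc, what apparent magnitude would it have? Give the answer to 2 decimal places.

m ≈ 5.27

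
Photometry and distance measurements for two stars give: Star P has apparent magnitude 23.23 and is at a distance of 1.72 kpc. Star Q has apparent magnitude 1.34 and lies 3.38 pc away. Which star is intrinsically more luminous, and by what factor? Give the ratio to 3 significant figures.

Star Q is more luminous, by a factor of 2200.

Star P: d = 1.72 kpc = 1720 pc
Star P: M = m − 5 log₁₀ d + 5 = 23.23 − 5·3.2355 + 5 = 12.052
Star Q: M = m − 5 log₁₀ d + 5 = 1.34 − 5·0.5289 + 5 = 3.695
ΔM = M_P − M_Q = 12.052 − (3.695) = 8.357; smaller M is more luminous → Star Q.
L ratio = 10^(0.4 |ΔM|) = 10^3.343 = 2202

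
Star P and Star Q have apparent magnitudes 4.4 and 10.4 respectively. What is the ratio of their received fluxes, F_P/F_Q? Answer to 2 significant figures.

F_P/F_Q ≈ 250

Magnitude difference = -6.0
Flux ratio = 10^(−0.4 Δm) = 10^(−0.4 × -6.0) = 10^2.400 = 251.2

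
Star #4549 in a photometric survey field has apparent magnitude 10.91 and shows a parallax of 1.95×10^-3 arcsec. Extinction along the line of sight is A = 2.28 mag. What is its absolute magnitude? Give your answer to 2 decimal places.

M ≈ 0.08

d = 1/p = 1/1.95×10^-3″ = 512.8 pc
5 log₁₀(d/10 pc) = 5 log₁₀(512.8) − 5 = 8.550
M = m − 5 log₁₀(d/10) − A = 10.91 − 8.550 − 2.28 = 0.080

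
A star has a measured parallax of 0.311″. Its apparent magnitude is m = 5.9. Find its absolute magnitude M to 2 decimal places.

d = 1/p = 1/0.311″ = 3.215 pc
5 log₁₀(d/10 pc) = 5 log₁₀(3.215) − 5 = -2.464
M = m − 5 log₁₀(d/10) = 5.9 + 2.464 = 8.364

M ≈ 8.36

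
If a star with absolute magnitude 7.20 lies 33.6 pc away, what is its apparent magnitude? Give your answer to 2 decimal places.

m ≈ 9.83

m = M + 5 log₁₀ d − 5 = 7.20 + 5·1.5263 − 5 = 9.832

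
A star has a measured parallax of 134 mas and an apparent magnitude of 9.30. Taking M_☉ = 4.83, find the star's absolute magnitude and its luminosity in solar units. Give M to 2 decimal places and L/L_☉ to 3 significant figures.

M ≈ 9.94; L/L_☉ ≈ 9.07×10^-3

d = 1/p = 1000/134 mas = 7.463 pc
M = m − 5 log₁₀ d + 5 = 9.30 − 5·0.8729 + 5 = 9.936
M − M_☉ = 9.936 − 4.83 = 5.106
L/L_☉ = 10^(−0.4 × 5.106) = 9.074×10^-3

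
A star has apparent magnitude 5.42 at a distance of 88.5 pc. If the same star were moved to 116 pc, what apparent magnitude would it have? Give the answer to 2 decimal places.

m ≈ 6.01

Flux ∝ 1/d², so Δm = 5 log₁₀(d₂/d₁) = 5 log₁₀(116/88.5) = 0.588
m₂ = m₁ + Δm = 5.42 + (0.588) = 6.008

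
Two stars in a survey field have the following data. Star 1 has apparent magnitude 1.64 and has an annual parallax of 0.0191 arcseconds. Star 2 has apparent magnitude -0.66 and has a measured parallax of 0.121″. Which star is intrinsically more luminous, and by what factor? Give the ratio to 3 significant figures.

Star 1 is more luminous, by a factor of 4.83.

Star 1: d = 1/p = 1/0.0191″ = 52.36 pc
Star 1: M = m − 5 log₁₀ d + 5 = 1.64 − 5·1.7190 + 5 = -1.955
Star 2: d = 1/p = 1/0.121″ = 8.264 pc
Star 2: M = m − 5 log₁₀ d + 5 = -0.66 − 5·0.9172 + 5 = -0.246
ΔM = M_1 − M_2 = -1.955 − (-0.246) = -1.709; smaller M is more luminous → Star 1.
L ratio = 10^(0.4 |ΔM|) = 10^0.684 = 4.825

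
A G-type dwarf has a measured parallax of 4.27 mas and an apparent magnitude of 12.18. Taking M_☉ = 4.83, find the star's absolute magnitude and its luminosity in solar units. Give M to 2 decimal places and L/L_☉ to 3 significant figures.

d = 1/p = 1000/4.27 mas = 234.2 pc
M = m − 5 log₁₀ d + 5 = 12.18 − 5·2.3696 + 5 = 5.332
M − M_☉ = 5.332 − 4.83 = 0.502
L/L_☉ = 10^(−0.4 × 0.502) = 0.6297

M ≈ 5.33; L/L_☉ ≈ 0.630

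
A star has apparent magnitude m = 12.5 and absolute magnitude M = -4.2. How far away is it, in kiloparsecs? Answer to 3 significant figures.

Distance modulus: m − M = 12.5 − (-4.2) = 16.700
m − M = 5 log₁₀ d − 5
log₁₀ d = (m − M)/5 + 1 = 4.3400
d = 10^4.3400 = 21880 pc
= 21.88 kpc

d ≈ 21.9 kpc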